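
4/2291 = 4/2291 = 0.00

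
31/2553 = 31/2553 = 0.01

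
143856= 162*888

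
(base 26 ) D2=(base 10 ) 340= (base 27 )cg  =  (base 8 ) 524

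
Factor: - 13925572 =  - 2^2*31^1*112303^1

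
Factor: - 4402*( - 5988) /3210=4393196/535 = 2^2*5^ ( - 1)*31^1*71^1*107^ ( - 1 )* 499^1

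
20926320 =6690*3128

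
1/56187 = 1/56187 = 0.00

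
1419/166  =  8 + 91/166 = 8.55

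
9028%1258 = 222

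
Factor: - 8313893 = - 7^1*1187699^1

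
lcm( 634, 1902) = 1902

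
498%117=30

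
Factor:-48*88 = -2^7 *3^1*11^1 = -4224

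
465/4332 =155/1444 = 0.11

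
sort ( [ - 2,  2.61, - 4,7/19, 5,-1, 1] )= [ - 4, - 2,- 1,  7/19,1, 2.61,  5]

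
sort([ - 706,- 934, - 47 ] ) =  [-934,-706, - 47 ] 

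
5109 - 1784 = 3325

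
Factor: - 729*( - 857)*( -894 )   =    -  2^1*3^7*149^1*857^1=- 558529182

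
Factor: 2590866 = 2^1*3^6*1777^1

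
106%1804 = 106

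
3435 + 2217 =5652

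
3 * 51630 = 154890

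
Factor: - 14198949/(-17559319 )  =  3^3*743^( - 1)*23633^(- 1 )  *525887^1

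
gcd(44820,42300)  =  180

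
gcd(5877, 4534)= 1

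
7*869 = 6083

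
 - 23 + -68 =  - 91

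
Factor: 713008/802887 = 2^4*3^ (-1)*44563^1*267629^(-1)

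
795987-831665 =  - 35678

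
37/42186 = 37/42186 = 0.00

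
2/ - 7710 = - 1+3854/3855 = - 0.00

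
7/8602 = 7/8602 = 0.00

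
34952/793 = 34952/793 = 44.08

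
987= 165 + 822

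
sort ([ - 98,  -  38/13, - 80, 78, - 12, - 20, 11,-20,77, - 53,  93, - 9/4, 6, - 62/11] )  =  [ - 98 , - 80, - 53, - 20, - 20, - 12, - 62/11, - 38/13,-9/4, 6, 11,  77,78, 93] 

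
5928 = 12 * 494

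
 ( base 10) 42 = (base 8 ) 52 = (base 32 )1A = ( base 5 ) 132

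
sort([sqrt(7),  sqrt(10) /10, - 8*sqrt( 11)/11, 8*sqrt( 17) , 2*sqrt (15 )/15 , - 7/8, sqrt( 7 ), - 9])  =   [ - 9, - 8*sqrt(11) /11,-7/8, sqrt( 10) /10,2*sqrt (15 ) /15,sqrt( 7) , sqrt(7),8*sqrt (17)]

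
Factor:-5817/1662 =- 7/2 = - 2^( - 1 ) * 7^1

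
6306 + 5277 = 11583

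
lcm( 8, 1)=8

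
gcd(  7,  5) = 1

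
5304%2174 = 956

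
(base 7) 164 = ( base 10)95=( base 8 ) 137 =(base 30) 35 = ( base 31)32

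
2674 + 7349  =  10023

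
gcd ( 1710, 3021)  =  57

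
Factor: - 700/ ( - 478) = 2^1 * 5^2*7^1*239^( - 1 ) = 350/239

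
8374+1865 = 10239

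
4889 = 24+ 4865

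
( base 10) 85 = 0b1010101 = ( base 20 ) 45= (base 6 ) 221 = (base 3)10011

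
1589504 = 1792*887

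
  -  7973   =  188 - 8161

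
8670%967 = 934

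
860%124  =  116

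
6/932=3/466 =0.01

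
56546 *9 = 508914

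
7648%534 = 172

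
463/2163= 463/2163 = 0.21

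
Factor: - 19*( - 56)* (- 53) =- 56392=- 2^3*7^1*19^1 * 53^1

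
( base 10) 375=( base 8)567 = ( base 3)111220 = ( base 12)273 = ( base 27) do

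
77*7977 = 614229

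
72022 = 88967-16945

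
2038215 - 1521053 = 517162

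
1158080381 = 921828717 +236251664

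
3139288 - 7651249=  - 4511961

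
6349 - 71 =6278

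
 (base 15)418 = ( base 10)923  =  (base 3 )1021012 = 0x39B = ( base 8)1633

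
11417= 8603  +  2814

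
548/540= 137/135  =  1.01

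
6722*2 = 13444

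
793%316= 161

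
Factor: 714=2^1*3^1*7^1*  17^1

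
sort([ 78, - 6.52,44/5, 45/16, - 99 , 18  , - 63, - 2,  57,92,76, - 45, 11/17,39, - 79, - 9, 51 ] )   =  [  -  99, - 79,-63,-45,-9,-6.52,- 2,  11/17, 45/16, 44/5,  18,39,51, 57, 76, 78, 92 ]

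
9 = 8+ 1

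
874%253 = 115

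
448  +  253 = 701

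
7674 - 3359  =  4315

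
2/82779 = 2/82779 = 0.00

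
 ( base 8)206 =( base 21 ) 68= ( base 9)158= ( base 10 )134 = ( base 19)71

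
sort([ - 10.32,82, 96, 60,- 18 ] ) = [ - 18, -10.32, 60, 82,96]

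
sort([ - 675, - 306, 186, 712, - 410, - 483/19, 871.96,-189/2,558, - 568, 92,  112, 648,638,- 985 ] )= [ - 985, - 675, - 568,-410,-306, - 189/2, - 483/19,92,112, 186, 558 , 638, 648,712,871.96]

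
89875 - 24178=65697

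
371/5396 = 371/5396 = 0.07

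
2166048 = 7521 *288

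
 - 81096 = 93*(- 872) 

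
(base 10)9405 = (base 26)DNJ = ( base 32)95T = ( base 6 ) 111313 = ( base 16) 24bd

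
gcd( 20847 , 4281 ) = 3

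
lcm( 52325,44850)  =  313950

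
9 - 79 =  - 70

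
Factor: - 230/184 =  - 5/4 = - 2^( - 2)*5^1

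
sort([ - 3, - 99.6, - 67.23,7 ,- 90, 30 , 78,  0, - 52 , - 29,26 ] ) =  [ -99.6,-90, - 67.23 , -52, -29, - 3,0,7, 26, 30,78]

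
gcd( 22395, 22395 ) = 22395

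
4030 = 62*65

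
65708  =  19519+46189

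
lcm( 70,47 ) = 3290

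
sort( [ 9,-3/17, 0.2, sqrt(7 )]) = [ - 3/17,0.2,sqrt(7),9 ]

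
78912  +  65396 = 144308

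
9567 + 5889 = 15456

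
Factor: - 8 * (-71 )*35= 19880 = 2^3*5^1*7^1*71^1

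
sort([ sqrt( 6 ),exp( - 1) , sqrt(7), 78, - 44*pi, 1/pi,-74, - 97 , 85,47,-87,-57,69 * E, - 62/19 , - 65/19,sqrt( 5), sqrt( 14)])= [-44 * pi, - 97, - 87, - 74, - 57,- 65/19,-62/19,1/pi, exp( - 1),sqrt(5 ),  sqrt(6),sqrt( 7 ),sqrt( 14),47,78 , 85,69*E ] 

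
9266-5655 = 3611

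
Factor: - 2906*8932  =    -  2^3*7^1 * 11^1*29^1 * 1453^1 = - 25956392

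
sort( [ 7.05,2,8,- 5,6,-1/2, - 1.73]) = [ - 5,  -  1.73,  -  1/2,2,  6, 7.05, 8]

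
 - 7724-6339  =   - 14063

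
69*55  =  3795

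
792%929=792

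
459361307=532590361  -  73229054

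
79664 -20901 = 58763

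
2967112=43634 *68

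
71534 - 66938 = 4596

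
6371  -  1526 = 4845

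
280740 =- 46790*( - 6) 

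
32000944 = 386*82904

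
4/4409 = 4/4409 = 0.00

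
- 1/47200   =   - 1/47200 = - 0.00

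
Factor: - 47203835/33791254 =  - 6743405/4827322=   - 2^( - 1)*5^1*59^1*239^(  -  1)*10099^(  -  1) * 22859^1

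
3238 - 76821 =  - 73583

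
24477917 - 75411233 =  - 50933316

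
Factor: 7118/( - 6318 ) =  - 3559/3159 = - 3^( - 5)*13^( - 1)*3559^1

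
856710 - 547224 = 309486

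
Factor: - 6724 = -2^2*41^2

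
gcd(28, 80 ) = 4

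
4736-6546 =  - 1810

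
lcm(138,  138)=138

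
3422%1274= 874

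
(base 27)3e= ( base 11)87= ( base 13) 74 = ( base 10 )95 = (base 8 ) 137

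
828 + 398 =1226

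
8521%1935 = 781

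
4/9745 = 4/9745 = 0.00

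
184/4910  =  92/2455  =  0.04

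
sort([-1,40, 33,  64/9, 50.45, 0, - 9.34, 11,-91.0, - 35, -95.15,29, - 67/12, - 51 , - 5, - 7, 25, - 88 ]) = [ - 95.15, - 91.0, - 88,  -  51,-35, - 9.34, - 7, - 67/12, - 5, - 1,0,  64/9, 11,25,29 , 33 , 40  ,  50.45] 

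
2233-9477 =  - 7244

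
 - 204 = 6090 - 6294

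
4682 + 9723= 14405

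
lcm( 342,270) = 5130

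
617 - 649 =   -  32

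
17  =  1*17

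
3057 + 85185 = 88242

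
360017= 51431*7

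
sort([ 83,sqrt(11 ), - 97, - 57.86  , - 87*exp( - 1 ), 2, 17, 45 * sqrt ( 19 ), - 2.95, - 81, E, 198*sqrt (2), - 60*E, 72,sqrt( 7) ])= [ - 60*E,-97, -81, - 57.86,  -  87*exp( - 1),- 2.95, 2, sqrt( 7 ) , E,sqrt(11),17,  72, 83, 45*sqrt(19 ), 198*sqrt ( 2)] 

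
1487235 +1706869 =3194104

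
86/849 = 86/849 = 0.10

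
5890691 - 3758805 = 2131886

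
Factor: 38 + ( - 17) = 3^1*7^1 = 21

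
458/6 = 76 + 1/3 = 76.33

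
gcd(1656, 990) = 18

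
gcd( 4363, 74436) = 1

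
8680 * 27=234360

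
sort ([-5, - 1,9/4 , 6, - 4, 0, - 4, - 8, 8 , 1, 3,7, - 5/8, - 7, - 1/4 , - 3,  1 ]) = [ - 8,  -  7,-5, - 4, - 4,  -  3, - 1,-5/8, - 1/4,0, 1,1, 9/4,3,6,7,8] 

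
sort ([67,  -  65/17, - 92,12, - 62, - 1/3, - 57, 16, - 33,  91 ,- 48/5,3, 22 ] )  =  [ - 92 , - 62, - 57, - 33, - 48/5, - 65/17,-1/3 , 3,12,  16,22,67, 91 ] 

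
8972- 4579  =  4393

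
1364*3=4092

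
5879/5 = 1175 + 4/5 = 1175.80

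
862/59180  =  431/29590 = 0.01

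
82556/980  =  20639/245 = 84.24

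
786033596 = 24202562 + 761831034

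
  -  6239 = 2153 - 8392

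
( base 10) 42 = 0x2a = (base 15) 2C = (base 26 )1g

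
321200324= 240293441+80906883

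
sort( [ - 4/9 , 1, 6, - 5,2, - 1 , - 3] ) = [ - 5, - 3, - 1,-4/9 , 1,2, 6 ]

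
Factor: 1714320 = 2^4*3^2*5^1*2381^1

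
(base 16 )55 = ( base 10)85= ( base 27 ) 34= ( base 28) 31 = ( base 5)320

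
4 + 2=6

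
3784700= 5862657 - 2077957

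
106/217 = 106/217 = 0.49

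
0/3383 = 0 = 0.00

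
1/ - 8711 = -1+8710/8711= - 0.00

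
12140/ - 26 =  - 6070/13 = - 466.92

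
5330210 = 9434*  565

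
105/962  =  105/962=0.11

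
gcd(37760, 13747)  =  59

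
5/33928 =5/33928=0.00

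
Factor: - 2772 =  -2^2 * 3^2*7^1*11^1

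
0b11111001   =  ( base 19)d2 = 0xf9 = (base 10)249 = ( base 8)371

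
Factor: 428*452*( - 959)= -185524304 = - 2^4*7^1* 107^1*113^1*137^1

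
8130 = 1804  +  6326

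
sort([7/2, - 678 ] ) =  [ -678, 7/2] 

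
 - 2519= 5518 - 8037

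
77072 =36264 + 40808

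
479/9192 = 479/9192  =  0.05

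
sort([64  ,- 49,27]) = [-49 , 27  ,  64]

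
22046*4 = 88184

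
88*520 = 45760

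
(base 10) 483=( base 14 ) 267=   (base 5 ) 3413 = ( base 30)G3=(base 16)1E3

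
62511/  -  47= - 1331 + 46/47 = -1330.02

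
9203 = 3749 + 5454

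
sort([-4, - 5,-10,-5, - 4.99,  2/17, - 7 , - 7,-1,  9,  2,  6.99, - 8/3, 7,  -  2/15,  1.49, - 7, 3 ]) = [ - 10, - 7, - 7,-7 ,-5, - 5, - 4.99,- 4 , - 8/3,-1, - 2/15, 2/17,  1.49, 2,3,  6.99, 7, 9] 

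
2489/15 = 165 + 14/15 = 165.93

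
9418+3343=12761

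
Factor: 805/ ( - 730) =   -  161/146 = - 2^(  -  1)*7^1*23^1 * 73^(-1)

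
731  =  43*17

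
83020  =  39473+43547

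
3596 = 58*62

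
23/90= 23/90 = 0.26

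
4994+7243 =12237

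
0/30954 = 0 = 0.00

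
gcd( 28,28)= 28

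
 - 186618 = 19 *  ( - 9822)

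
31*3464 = 107384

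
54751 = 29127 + 25624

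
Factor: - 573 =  - 3^1*191^1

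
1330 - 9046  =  -7716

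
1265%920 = 345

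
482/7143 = 482/7143  =  0.07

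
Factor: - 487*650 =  - 2^1*5^2*13^1*487^1 = -316550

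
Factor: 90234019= 90234019^1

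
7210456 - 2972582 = 4237874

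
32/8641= 32/8641=   0.00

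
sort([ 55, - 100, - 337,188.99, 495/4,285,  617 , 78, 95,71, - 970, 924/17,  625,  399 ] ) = [-970,-337, - 100,  924/17, 55, 71,78 , 95,495/4,188.99,285,  399,  617,  625]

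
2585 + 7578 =10163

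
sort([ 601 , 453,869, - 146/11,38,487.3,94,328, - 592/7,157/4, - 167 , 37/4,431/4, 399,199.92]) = [-167, - 592/7, - 146/11  ,  37/4,  38, 157/4, 94,431/4,199.92,328, 399,453 , 487.3,601 , 869]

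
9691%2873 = 1072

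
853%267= 52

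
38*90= 3420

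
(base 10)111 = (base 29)3O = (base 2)1101111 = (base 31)3I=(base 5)421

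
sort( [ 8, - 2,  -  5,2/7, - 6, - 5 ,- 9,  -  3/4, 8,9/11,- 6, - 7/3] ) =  [-9, - 6, - 6, - 5, - 5, - 7/3, - 2, - 3/4,2/7, 9/11, 8,8 ]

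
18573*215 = 3993195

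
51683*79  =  4082957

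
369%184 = 1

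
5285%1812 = 1661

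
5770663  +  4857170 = 10627833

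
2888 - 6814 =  - 3926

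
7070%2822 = 1426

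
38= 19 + 19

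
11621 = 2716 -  - 8905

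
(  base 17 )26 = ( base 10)40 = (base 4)220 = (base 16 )28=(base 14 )2c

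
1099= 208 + 891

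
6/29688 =1/4948 = 0.00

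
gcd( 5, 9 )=1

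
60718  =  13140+47578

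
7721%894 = 569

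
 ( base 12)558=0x314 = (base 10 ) 788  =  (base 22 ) 1di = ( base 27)125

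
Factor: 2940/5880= 2^(-1) = 1/2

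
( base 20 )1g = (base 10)36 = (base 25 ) 1b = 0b100100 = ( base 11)33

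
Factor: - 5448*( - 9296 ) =2^7 * 3^1 * 7^1*83^1*227^1=50644608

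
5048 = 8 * 631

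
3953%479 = 121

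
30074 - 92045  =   - 61971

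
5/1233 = 5/1233 =0.00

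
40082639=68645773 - 28563134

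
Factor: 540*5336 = 2^5*3^3*5^1 * 23^1*29^1 = 2881440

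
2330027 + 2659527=4989554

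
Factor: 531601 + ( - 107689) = 2^3 * 3^1*17^1*1039^1 = 423912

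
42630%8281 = 1225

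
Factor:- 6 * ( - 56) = 2^4 * 3^1*7^1=   336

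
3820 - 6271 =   -  2451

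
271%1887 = 271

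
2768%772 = 452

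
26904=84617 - 57713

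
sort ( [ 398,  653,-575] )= [-575,398, 653] 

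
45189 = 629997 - 584808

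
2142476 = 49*43724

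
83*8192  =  679936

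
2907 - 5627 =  - 2720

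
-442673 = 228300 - 670973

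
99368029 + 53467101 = 152835130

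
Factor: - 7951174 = - 2^1 * 7^1*11^1*51631^1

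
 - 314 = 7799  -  8113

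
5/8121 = 5/8121 = 0.00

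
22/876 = 11/438 = 0.03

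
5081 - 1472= 3609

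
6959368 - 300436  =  6658932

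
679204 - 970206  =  -291002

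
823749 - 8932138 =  - 8108389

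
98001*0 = 0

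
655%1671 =655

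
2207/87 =25 + 32/87=25.37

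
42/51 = 14/17 = 0.82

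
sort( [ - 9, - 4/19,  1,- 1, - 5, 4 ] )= [-9 , - 5, -1,-4/19  ,  1,4 ] 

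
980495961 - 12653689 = 967842272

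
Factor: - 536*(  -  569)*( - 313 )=-95459992 = -2^3*67^1*313^1*569^1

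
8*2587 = 20696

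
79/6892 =79/6892 = 0.01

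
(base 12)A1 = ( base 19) 67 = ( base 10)121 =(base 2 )1111001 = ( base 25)4l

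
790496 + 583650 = 1374146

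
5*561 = 2805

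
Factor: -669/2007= - 3^( - 1) = -  1/3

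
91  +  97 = 188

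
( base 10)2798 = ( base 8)5356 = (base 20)6JI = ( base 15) C68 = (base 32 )2NE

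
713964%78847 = 4341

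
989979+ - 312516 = 677463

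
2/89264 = 1/44632=0.00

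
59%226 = 59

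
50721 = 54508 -3787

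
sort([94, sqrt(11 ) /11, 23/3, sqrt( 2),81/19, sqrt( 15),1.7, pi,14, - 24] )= [ - 24, sqrt( 11) /11,sqrt(2),1.7,pi,sqrt( 15) , 81/19, 23/3,14, 94]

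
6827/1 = 6827 = 6827.00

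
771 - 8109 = -7338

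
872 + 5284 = 6156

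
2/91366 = 1/45683 = 0.00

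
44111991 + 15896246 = 60008237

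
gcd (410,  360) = 10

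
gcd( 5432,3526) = 2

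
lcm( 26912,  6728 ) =26912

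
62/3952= 31/1976  =  0.02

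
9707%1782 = 797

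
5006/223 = 22 + 100/223 = 22.45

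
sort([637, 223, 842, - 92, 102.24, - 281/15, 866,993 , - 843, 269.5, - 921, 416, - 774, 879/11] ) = [-921, - 843, - 774,-92,- 281/15 , 879/11,102.24, 223,  269.5  ,  416, 637, 842, 866,993 ] 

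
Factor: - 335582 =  - 2^1*13^1 * 12907^1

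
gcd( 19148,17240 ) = 4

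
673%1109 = 673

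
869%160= 69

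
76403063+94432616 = 170835679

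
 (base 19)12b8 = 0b1111001110110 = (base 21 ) HE7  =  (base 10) 7798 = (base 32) 7JM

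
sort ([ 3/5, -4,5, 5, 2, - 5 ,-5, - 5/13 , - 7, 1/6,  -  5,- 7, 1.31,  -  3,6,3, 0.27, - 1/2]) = [- 7,-7, - 5,-5, -5, - 4  , - 3,-1/2, - 5/13, 1/6,0.27,  3/5, 1.31, 2, 3, 5 , 5,6]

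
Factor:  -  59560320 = -2^7*3^1* 5^1*67^1*463^1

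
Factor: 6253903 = 61^1*102523^1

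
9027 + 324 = 9351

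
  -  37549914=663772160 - 701322074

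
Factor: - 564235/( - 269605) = 16121/7703  =  7^3*47^1*7703^ ( - 1 )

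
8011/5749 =8011/5749=1.39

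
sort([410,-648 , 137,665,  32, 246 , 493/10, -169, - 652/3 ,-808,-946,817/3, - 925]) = [ - 946 , - 925,  -  808,  -  648, - 652/3 , - 169, 32,493/10, 137,  246,  817/3,  410,665]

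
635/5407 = 635/5407 = 0.12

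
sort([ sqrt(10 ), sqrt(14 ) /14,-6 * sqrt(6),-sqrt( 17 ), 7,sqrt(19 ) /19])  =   [ - 6*sqrt( 6), - sqrt(17),sqrt( 19)/19,sqrt(14 )/14, sqrt( 10),7] 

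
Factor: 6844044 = 2^2*3^1* 163^1 *3499^1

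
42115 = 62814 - 20699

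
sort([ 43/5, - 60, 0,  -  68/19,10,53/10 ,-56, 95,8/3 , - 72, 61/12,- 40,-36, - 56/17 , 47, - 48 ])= [ - 72, - 60, - 56, - 48,-40,-36,- 68/19, - 56/17,0,8/3, 61/12 , 53/10 , 43/5,10,  47, 95 ]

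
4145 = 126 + 4019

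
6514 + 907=7421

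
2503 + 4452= 6955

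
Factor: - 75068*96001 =-2^2*7^2*383^1*96001^1 = - 7206603068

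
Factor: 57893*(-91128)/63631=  -277667016/3349 =- 2^3 * 3^1*11^1*17^( -1 )*197^( - 1)*277^1* 3797^1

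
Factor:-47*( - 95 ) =4465 = 5^1*19^1*47^1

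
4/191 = 4/191 = 0.02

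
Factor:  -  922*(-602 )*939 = 2^2*3^1*7^1*43^1*313^1*461^1 =521186316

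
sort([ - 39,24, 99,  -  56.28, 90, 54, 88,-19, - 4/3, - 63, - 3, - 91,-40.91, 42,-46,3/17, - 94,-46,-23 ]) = [ - 94,-91,-63, - 56.28,-46,-46,- 40.91,-39,-23, - 19,-3,  -  4/3, 3/17,24, 42,54, 88, 90,99 ] 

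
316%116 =84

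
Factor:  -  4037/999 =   -  3^( - 3)*11^1 * 37^( - 1 )*367^1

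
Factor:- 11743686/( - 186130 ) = 5871843/93065 = 3^2*5^(  -  1 )*7^(-1 ) * 401^1*1627^1 * 2659^( - 1)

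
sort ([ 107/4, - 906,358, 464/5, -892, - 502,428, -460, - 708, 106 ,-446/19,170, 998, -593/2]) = [ - 906, - 892,  -  708, - 502, - 460,-593/2, - 446/19, 107/4,464/5,106,170,358, 428, 998 ] 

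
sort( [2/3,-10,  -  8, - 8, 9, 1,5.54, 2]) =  [-10,-8,-8, 2/3 , 1,  2, 5.54,  9 ] 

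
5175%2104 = 967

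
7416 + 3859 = 11275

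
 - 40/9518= -1+4739/4759 = - 0.00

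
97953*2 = 195906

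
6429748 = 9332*689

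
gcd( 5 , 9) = 1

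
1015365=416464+598901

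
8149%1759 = 1113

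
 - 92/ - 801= 92/801 = 0.11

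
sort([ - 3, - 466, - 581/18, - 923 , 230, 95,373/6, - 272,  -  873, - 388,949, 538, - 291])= [ - 923, - 873, - 466, - 388, - 291, - 272 , - 581/18,  -  3,373/6 , 95,230,538,949]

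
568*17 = 9656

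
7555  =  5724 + 1831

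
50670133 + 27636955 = 78307088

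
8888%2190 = 128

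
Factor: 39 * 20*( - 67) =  - 52260 = - 2^2*3^1*5^1*13^1*67^1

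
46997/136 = 46997/136 = 345.57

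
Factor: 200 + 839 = 1039^1  =  1039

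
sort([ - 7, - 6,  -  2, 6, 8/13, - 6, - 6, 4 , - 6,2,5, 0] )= [ -7,  -  6,  -  6,-6, - 6, - 2, 0, 8/13,2, 4,5, 6]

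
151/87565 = 151/87565= 0.00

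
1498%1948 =1498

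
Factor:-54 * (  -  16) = 2^5*3^3=864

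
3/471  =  1/157 = 0.01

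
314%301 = 13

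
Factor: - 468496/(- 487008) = 329/342 = 2^(-1 )*3^( - 2) * 7^1 * 19^(-1) * 47^1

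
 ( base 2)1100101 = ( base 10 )101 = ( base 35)2V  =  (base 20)51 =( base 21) 4h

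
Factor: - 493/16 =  - 2^( -4 )*17^1*29^1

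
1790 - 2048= - 258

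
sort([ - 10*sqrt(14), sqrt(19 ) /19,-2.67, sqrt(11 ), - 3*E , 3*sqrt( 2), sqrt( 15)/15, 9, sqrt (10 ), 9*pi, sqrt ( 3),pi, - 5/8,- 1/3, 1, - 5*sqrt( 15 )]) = [-10*sqrt( 14),  -  5*sqrt( 15 ), - 3*E, - 2.67, - 5/8, - 1/3,sqrt( 19)/19,  sqrt( 15 ) /15, 1, sqrt(3), pi, sqrt( 10 ), sqrt( 11) , 3 * sqrt ( 2 ),9,  9*pi ]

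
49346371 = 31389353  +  17957018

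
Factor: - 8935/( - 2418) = 2^(  -  1)*3^( - 1)*5^1*13^ ( - 1)  *  31^ ( - 1)* 1787^1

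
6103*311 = 1898033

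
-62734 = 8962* ( - 7)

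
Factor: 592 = 2^4 * 37^1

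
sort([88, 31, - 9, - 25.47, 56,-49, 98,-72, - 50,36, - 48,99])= [ - 72, - 50, - 49,-48,-25.47, - 9, 31, 36,56,88,98,99]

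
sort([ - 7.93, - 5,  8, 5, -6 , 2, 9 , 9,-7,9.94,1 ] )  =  [  -  7.93, - 7, - 6, - 5, 1,2, 5,8, 9 , 9, 9.94 ] 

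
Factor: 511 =7^1*73^1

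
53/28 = 1 + 25/28 = 1.89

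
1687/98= 17+3/14= 17.21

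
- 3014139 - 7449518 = -10463657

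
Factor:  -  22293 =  - 3^2* 2477^1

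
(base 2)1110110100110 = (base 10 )7590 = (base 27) AB3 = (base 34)6j8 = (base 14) 2AA2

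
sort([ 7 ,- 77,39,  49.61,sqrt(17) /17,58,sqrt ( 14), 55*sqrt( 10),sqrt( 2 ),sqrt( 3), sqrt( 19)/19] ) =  [-77,sqrt(19) /19,sqrt(17 )/17,sqrt( 2 ),sqrt( 3 ), sqrt ( 14 ), 7, 39,  49.61,58,55*sqrt (10)]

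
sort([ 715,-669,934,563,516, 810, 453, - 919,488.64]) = [ - 919, - 669,453,488.64, 516, 563,715,810, 934]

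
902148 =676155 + 225993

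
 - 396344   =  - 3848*103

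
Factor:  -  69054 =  - 2^1*3^1*17^1 * 677^1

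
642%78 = 18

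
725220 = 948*765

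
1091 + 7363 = 8454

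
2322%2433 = 2322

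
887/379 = 887/379 = 2.34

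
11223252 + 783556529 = 794779781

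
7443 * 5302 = 39462786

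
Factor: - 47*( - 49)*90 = 207270=2^1*3^2*5^1 * 7^2*47^1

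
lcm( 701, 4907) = 4907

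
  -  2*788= - 1576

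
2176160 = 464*4690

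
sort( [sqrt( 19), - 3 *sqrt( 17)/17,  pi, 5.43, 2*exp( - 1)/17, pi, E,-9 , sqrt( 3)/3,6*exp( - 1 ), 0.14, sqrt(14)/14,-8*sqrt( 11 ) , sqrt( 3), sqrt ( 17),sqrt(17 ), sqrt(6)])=[ - 8*sqrt( 11 ), - 9, - 3*sqrt(17)/17,2 * exp( - 1) /17, 0.14,sqrt( 14) /14,sqrt( 3 ) /3 , sqrt (3 ), 6 *exp( - 1), sqrt( 6) , E , pi,pi, sqrt( 17),sqrt(17) , sqrt( 19),5.43 ]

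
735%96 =63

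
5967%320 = 207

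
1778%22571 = 1778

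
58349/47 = 1241+22/47 = 1241.47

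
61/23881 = 61/23881 = 0.00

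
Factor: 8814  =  2^1*3^1 * 13^1*113^1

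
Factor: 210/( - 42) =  - 5 = - 5^1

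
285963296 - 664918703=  - 378955407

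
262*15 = 3930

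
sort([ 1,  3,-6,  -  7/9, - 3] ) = [ - 6, - 3 , - 7/9, 1, 3] 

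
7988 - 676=7312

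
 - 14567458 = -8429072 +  - 6138386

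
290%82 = 44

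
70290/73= 962 + 64/73 = 962.88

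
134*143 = 19162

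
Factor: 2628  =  2^2*3^2*73^1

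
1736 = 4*434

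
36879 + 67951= 104830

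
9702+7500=17202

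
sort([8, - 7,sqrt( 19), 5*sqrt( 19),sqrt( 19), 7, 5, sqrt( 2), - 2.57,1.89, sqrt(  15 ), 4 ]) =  [- 7, - 2.57, sqrt( 2 ),1.89, sqrt( 15), 4 , sqrt( 19),  sqrt( 19), 5, 7,  8, 5*  sqrt( 19)]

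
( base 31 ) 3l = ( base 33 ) 3F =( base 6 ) 310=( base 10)114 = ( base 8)162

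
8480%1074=962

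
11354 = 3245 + 8109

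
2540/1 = 2540 = 2540.00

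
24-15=9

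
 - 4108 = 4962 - 9070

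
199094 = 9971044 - 9771950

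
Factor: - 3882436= - 2^2* 59^1*16451^1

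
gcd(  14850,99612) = 18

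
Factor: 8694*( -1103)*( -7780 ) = 2^3*3^3*5^1*7^1*23^1*389^1 * 1103^1= 74606169960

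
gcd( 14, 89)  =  1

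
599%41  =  25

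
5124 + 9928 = 15052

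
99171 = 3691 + 95480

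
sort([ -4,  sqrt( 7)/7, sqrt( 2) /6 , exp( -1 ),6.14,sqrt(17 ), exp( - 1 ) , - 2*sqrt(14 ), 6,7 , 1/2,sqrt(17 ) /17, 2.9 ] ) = [-2*sqrt(14 ), - 4,sqrt( 2)/6, sqrt(17)/17,exp( - 1) , exp( - 1), sqrt(7 ) /7, 1/2,2.9,sqrt( 17),6, 6.14,7]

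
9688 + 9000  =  18688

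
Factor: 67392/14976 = 2^(-1)*3^2 = 9/2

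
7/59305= 7/59305 = 0.00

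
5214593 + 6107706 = 11322299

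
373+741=1114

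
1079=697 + 382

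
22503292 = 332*67781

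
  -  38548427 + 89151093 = 50602666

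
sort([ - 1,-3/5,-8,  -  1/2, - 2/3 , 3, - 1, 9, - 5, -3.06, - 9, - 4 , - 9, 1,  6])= [ - 9,- 9,-8,  -  5,  -  4, -3.06, - 1, - 1, - 2/3, - 3/5, - 1/2 , 1, 3,  6,  9] 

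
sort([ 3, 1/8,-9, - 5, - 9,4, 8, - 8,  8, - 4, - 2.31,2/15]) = [ - 9, - 9,-8, - 5, - 4, - 2.31, 1/8, 2/15 , 3,4, 8, 8] 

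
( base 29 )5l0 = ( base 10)4814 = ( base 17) gb3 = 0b1001011001110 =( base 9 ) 6538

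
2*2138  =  4276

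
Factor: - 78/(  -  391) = 2^1*3^1*13^1*17^ ( - 1)*23^( - 1 )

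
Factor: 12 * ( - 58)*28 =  - 2^5 * 3^1 * 7^1*29^1 = - 19488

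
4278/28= 152+11/14= 152.79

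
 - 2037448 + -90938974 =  - 92976422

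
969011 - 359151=609860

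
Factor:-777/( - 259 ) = 3 =3^1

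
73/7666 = 73/7666 = 0.01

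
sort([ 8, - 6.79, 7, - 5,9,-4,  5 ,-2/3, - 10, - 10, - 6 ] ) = [ - 10, - 10, - 6.79, - 6, - 5, - 4, - 2/3, 5,7, 8,  9 ] 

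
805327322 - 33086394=772240928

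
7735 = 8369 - 634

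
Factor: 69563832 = 2^3*3^1*13^1*59^1*3779^1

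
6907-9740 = -2833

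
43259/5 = 8651 +4/5= 8651.80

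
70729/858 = 82 + 373/858  =  82.43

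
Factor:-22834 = - 2^1*7^2 * 233^1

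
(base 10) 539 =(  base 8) 1033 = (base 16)21b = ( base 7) 1400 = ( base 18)1bh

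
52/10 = 26/5 = 5.20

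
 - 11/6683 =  - 1  +  6672/6683 = -0.00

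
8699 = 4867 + 3832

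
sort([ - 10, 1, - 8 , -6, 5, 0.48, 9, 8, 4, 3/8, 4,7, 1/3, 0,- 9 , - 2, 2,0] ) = [ - 10, - 9,  -  8, - 6,-2 , 0, 0, 1/3, 3/8, 0.48,1, 2,4, 4, 5, 7, 8,  9]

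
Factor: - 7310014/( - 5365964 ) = 2^( - 1)*1341491^ ( - 1)*3655007^1 = 3655007/2682982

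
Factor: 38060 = 2^2*5^1*11^1*173^1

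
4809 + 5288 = 10097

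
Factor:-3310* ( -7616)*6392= 161135672320 = 2^10 * 5^1  *7^1*17^2*47^1*331^1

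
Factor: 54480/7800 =2^1*5^ ( - 1 )*13^ ( - 1)*227^1 = 454/65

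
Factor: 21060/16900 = 81/65=3^4*5^( -1)  *13^( - 1)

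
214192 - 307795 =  - 93603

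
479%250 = 229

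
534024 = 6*89004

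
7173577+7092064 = 14265641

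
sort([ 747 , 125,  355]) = [ 125,  355, 747]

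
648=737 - 89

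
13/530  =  13/530  =  0.02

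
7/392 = 1/56 = 0.02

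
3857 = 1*3857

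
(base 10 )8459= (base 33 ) 7pb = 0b10000100001011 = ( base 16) 210B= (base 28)am3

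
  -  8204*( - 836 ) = 6858544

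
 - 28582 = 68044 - 96626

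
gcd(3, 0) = 3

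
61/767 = 61/767 = 0.08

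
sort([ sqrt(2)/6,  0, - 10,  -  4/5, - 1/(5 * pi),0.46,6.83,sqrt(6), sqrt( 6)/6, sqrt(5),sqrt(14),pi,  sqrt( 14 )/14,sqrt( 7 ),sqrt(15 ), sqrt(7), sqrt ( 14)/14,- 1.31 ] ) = [ - 10,-1.31 , - 4/5,-1/(5*pi ),0,sqrt(2 ) /6, sqrt( 14) /14 , sqrt(14)/14,sqrt(6)/6,  0.46,sqrt (5 ),sqrt(6 ), sqrt ( 7), sqrt(7 ), pi, sqrt( 14 ),sqrt(15), 6.83 ]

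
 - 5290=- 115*46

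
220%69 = 13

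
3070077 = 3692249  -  622172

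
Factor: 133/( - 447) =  - 3^ ( - 1 )*7^1*19^1*149^ (- 1)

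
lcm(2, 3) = 6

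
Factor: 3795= 3^1*5^1*11^1*23^1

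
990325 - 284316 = 706009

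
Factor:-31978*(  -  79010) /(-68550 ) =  - 2^1*3^( - 1)*5^( - 1)*59^1*271^1*457^ (-1 )*7901^1  =  - 252658178/6855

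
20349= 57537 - 37188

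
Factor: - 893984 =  - 2^5*7^1*13^1*307^1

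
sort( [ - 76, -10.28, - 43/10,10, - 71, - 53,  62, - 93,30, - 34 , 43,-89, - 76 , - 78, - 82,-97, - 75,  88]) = [  -  97,- 93, - 89, - 82,-78, - 76,-76, - 75, - 71 , - 53 , - 34, - 10.28, - 43/10, 10, 30, 43,  62,88]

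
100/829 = 100/829= 0.12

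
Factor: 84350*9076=2^3*5^2*7^1*241^1 * 2269^1 = 765560600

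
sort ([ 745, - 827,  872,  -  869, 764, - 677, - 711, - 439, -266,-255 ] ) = [-869,-827 , - 711,  -  677, -439,-266, - 255, 745,764 , 872]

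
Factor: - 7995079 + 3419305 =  - 4575774 = - 2^1 * 3^1 * 7^1  *  108947^1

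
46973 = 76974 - 30001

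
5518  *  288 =1589184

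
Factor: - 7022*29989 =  - 210582758   =  -2^1*3511^1*29989^1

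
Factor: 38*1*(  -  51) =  - 1938 = - 2^1*3^1*17^1*19^1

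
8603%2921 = 2761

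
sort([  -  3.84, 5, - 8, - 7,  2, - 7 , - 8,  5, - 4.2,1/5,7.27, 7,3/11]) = [  -  8, - 8,-7 , - 7, - 4.2, - 3.84,1/5 , 3/11,2,5,5,7, 7.27]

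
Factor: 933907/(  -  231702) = -2^ ( -1)*3^(-1 )*13^1*19^2 * 23^( - 2) * 73^(-1)*199^1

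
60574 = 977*62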